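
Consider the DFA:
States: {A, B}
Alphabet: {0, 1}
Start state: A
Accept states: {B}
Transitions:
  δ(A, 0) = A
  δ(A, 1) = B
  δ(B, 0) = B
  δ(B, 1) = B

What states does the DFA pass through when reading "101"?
read '1': A → B
  read '0': B → B
  read '1': B → B
A -> B -> B -> B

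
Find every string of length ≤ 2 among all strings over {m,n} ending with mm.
mm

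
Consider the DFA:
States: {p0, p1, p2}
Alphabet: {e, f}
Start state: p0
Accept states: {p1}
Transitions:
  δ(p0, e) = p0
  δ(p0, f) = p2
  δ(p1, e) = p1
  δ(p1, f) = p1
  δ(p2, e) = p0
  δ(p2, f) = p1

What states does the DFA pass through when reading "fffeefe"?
read 'f': p0 → p2
  read 'f': p2 → p1
  read 'f': p1 → p1
  read 'e': p1 → p1
  read 'e': p1 → p1
  read 'f': p1 → p1
  read 'e': p1 → p1
p0 -> p2 -> p1 -> p1 -> p1 -> p1 -> p1 -> p1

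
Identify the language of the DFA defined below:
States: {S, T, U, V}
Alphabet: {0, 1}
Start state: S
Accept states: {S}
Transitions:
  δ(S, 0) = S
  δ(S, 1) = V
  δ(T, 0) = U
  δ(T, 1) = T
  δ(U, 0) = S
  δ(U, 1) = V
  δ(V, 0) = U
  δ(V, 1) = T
Testing a few strings:
  '01' → reject
  '11' → reject
  '110' → reject
  '1101' → reject
State roles: S=value ≡ 0 (mod 4); T=value ≡ 3 (mod 4); U=value ≡ 2 (mod 4); V=value ≡ 1 (mod 4)
All binary strings representing a multiple of 4 (read in base 2; leading zeros allowed and ε counts as 0)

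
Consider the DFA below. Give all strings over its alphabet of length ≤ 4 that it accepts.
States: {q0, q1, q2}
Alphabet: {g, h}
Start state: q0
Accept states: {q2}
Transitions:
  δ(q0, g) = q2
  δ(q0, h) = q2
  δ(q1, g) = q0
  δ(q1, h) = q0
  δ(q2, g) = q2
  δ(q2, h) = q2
g, h, gg, gh, hg, hh, ggg, ggh, ghg, ghh, hgg, hgh, hhg, hhh, gggg, gggh, gghg, gghh, ghgg, ghgh, ghhg, ghhh, hggg, hggh, hghg, hghh, hhgg, hhgh, hhhg, hhhh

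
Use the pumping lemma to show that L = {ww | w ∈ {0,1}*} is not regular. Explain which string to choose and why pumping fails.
Assume L is regular with pumping length p. Idea: pumping the leading 0-block breaks the equality of the two halves.
Choose s = 0^p 1 0^p 1 ∈ L (with w = 0^p 1). |s| = 2p+2 ≥ p. By the pumping lemma, s = xyz with |xy| ≤ p, |y| > 0, so y = 0^k with k ≥ 1, in the first 0-block. Then xy²z = 0^(p+k) 1 0^p 1, of length 2p+2+k. If k is odd this length is odd, so it cannot be of the form ww. If k is even, each half has length p+1+k/2 ≤ p+k, so the first half lies entirely inside the leading 0-block and contains no 1, while the second half ends in 1; the halves differ. Either way xy²z ∉ L.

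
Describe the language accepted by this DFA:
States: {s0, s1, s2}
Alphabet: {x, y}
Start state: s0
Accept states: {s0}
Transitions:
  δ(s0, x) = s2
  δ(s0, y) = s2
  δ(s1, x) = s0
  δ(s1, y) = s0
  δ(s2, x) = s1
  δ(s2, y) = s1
Testing a few strings:
  'x' → reject
  'xy' → reject
  'y' → reject
  'yx' → reject
State roles: s0=length ≡ 0 (mod 3); s1=length ≡ 2 (mod 3); s2=length ≡ 1 (mod 3)
All strings over {x,y} whose length is a multiple of 3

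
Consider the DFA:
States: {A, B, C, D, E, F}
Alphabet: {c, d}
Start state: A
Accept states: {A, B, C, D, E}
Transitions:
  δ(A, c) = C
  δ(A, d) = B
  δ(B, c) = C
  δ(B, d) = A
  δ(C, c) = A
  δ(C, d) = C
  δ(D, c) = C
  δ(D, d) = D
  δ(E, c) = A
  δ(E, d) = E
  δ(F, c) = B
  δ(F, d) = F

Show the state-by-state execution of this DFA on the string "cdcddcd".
read 'c': A → C
  read 'd': C → C
  read 'c': C → A
  read 'd': A → B
  read 'd': B → A
  read 'c': A → C
  read 'd': C → C
A -> C -> C -> A -> B -> A -> C -> C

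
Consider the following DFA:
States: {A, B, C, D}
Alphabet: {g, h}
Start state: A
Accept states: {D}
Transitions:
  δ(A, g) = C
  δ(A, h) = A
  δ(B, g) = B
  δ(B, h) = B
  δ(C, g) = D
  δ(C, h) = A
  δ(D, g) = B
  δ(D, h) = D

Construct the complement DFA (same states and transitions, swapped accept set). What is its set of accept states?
Complement accept states = All states \ Original accept states
= {A, B, C, D} \ {D}
{A, B, C}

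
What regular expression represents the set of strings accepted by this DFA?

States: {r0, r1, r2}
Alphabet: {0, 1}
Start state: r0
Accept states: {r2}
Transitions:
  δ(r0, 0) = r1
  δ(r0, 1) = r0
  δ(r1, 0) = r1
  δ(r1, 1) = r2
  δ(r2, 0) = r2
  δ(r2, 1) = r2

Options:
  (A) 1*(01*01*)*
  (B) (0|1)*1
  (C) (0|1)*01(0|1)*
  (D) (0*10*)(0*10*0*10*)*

Check each option against the DFA on short strings; one disagreement eliminates an option:
  (A) 1*(01*01*)*: on ε the DFA stays in r0 and rejects (r0 ∉ Accept), but the regex matches it → eliminate
  (B) (0|1)*1: on '1' the DFA goes r0 → r0 and rejects (r0 ∉ Accept), but the regex matches it → eliminate
  (C) (0|1)*01(0|1)*: agrees with the DFA on every string of length ≤ 6
  (D) (0*10*)(0*10*0*10*)*: on '1' the DFA goes r0 → r0 and rejects (r0 ∉ Accept), but the regex matches it → eliminate
Only (C) is consistent with the DFA.
(C) (0|1)*01(0|1)*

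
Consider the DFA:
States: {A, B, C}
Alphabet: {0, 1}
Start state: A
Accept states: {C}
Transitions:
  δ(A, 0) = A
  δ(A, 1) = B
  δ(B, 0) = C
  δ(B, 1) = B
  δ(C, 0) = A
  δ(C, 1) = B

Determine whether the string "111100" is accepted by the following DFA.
Processing string "111100":
  A --1--> B
  B --1--> B
  B --1--> B
  B --1--> B
  B --0--> C
  C --0--> A
Final state: A
Accept states: {C}
No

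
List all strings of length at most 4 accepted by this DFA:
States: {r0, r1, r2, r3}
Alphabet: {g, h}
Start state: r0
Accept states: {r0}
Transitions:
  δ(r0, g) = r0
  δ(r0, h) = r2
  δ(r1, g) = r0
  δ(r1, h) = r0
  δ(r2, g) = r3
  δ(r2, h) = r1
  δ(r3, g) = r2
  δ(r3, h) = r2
ε, g, gg, ggg, hhg, hhh, gggg, ghhg, ghhh, hhgg, hhhg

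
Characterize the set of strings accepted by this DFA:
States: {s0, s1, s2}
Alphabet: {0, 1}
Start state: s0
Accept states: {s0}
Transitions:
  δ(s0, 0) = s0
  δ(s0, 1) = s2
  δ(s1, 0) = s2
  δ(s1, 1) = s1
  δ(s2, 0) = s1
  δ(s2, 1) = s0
Testing a few strings:
  '0100' → reject
  '110' → accept
  '001' → reject
  '0' → accept
State roles: s0=value ≡ 0 (mod 3); s1=value ≡ 2 (mod 3); s2=value ≡ 1 (mod 3)
All binary strings representing a multiple of 3 (read in base 2; leading zeros allowed and ε counts as 0)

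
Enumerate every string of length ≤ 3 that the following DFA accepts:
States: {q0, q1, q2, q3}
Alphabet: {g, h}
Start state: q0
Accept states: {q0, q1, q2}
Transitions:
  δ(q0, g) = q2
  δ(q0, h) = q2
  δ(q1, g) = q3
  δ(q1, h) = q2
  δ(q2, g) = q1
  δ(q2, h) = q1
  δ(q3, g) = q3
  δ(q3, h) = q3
ε, g, h, gg, gh, hg, hh, ggh, ghh, hgh, hhh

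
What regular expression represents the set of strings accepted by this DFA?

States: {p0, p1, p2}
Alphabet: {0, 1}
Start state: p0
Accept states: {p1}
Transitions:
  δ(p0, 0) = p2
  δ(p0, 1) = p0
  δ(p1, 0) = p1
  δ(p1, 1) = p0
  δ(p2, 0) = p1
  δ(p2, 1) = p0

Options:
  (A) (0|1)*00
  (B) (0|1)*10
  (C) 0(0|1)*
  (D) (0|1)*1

Check each option against the DFA on short strings; one disagreement eliminates an option:
  (A) (0|1)*00: agrees with the DFA on every string of length ≤ 6
  (B) (0|1)*10: on '00' the DFA goes p0 → p2 → p1 and accepts (p1 ∈ Accept), but the regex does not match it → eliminate
  (C) 0(0|1)*: on '0' the DFA goes p0 → p2 and rejects (p2 ∉ Accept), but the regex matches it → eliminate
  (D) (0|1)*1: on '1' the DFA goes p0 → p0 and rejects (p0 ∉ Accept), but the regex matches it → eliminate
Only (A) is consistent with the DFA.
(A) (0|1)*00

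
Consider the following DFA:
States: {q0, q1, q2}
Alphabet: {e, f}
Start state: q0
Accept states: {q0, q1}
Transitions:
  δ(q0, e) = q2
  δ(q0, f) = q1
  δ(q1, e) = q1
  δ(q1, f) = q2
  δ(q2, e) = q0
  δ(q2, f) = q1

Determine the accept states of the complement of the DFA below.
Complement accept states = All states \ Original accept states
= {q0, q1, q2} \ {q0, q1}
{q2}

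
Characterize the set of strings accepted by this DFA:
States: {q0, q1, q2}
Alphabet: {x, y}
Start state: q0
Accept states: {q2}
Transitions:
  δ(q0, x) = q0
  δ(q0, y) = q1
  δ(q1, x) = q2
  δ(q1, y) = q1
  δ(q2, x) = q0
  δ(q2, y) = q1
Testing a few strings:
  'xxyy' → reject
  'yx' → accept
  'xxy' → reject
  'xy' → reject
State roles: q0=no suffix match; q1=one trailing y; q2=suffix is yx
All strings over {x,y} ending with yx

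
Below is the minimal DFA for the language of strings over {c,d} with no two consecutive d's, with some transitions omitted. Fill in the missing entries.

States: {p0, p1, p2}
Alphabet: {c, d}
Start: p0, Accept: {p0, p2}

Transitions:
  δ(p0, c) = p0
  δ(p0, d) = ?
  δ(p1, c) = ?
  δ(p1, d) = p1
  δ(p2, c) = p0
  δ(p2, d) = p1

From the language and accept set, identify what each state tracks — p0: last symbol not d (ok); p1: saw dd (dead); p2: last symbol d (ok).
Each missing δ(q, a) is the state matching the new tracked value after reading a.
δ(p0, d) = p2; δ(p1, c) = p1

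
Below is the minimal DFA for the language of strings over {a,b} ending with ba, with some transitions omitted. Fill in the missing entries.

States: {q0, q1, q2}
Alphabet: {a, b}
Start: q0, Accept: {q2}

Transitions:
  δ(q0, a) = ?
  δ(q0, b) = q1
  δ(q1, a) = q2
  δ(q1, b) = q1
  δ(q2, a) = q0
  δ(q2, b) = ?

From the language and accept set, identify what each state tracks — q0: no suffix match; q1: one trailing b; q2: suffix is ba.
Each missing δ(q, a) is the state matching the new tracked value after reading a.
δ(q0, a) = q0; δ(q2, b) = q1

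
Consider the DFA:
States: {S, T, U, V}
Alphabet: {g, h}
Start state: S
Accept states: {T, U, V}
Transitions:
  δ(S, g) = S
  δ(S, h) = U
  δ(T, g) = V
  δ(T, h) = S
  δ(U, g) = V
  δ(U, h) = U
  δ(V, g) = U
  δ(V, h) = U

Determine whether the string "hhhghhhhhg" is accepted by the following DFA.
Processing string "hhhghhhhhg":
  S --h--> U
  U --h--> U
  U --h--> U
  U --g--> V
  V --h--> U
  U --h--> U
  U --h--> U
  U --h--> U
  U --h--> U
  U --g--> V
Final state: V
Accept states: {T, U, V}
Yes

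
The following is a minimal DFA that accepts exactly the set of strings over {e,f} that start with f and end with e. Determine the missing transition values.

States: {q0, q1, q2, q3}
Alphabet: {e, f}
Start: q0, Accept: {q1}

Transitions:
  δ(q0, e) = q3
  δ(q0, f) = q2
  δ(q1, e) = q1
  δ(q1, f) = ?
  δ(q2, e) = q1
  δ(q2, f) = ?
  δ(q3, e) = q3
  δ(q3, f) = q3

From the language and accept set, identify what each state tracks — q0: no input read; q1: started with f, last symbol e; q2: started with f, last symbol f; q3: started with e (dead).
Each missing δ(q, a) is the state matching the new tracked value after reading a.
δ(q1, f) = q2; δ(q2, f) = q2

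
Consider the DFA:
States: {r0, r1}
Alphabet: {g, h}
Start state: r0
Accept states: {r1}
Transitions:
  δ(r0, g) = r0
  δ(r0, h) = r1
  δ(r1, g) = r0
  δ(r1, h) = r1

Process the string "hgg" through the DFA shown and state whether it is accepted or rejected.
Processing string "hgg":
  r0 --h--> r1
  r1 --g--> r0
  r0 --g--> r0
Final state: r0
Accept states: {r1}
No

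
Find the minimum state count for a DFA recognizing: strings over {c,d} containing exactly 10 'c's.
By Myhill–Nerode, count the distinguishable equivalence classes: 12 classes — having seen 0, 1, …, 10, or >10 copies of 'c'; the count-10 class is the only accepting one and >10 is dead.
12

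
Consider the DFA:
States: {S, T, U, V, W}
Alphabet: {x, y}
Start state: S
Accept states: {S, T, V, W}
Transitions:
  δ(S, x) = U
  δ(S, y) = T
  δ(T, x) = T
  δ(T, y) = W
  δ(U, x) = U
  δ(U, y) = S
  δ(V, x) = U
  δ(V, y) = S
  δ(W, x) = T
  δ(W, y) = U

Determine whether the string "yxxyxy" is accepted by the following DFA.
Processing string "yxxyxy":
  S --y--> T
  T --x--> T
  T --x--> T
  T --y--> W
  W --x--> T
  T --y--> W
Final state: W
Accept states: {S, T, V, W}
Yes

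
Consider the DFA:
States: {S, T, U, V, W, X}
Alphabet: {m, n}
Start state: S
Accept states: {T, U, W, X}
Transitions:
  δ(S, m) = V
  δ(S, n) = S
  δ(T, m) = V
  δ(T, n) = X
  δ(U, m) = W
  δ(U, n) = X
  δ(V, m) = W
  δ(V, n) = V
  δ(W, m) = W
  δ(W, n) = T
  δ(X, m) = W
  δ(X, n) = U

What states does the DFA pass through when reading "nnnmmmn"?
read 'n': S → S
  read 'n': S → S
  read 'n': S → S
  read 'm': S → V
  read 'm': V → W
  read 'm': W → W
  read 'n': W → T
S -> S -> S -> S -> V -> W -> W -> T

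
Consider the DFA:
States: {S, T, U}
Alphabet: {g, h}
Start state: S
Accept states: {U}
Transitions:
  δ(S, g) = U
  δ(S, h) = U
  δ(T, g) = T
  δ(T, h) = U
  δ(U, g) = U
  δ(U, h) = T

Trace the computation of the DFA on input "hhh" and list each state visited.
read 'h': S → U
  read 'h': U → T
  read 'h': T → U
S -> U -> T -> U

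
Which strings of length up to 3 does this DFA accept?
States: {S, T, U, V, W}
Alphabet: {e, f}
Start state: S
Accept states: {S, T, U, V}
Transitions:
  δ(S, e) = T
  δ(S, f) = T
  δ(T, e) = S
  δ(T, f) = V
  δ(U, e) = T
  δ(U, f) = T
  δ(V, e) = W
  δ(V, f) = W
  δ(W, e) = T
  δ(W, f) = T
ε, e, f, ee, ef, fe, ff, eee, eef, fee, fef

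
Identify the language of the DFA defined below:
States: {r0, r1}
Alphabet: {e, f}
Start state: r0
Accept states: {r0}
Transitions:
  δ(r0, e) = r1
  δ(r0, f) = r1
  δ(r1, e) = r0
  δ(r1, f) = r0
Testing a few strings:
  'ff' → accept
  'f' → reject
  'efe' → reject
  'e' → reject
State roles: r0=even length so far; r1=odd length so far
All strings over {e,f} of even length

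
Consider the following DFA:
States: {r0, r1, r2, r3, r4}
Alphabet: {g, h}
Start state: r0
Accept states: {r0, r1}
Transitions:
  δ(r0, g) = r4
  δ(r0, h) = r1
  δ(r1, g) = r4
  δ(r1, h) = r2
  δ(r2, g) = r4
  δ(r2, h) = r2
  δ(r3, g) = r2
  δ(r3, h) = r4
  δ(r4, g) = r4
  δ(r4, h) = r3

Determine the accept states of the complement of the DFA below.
Complement accept states = All states \ Original accept states
= {r0, r1, r2, r3, r4} \ {r0, r1}
{r2, r3, r4}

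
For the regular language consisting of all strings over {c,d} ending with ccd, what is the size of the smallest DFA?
By Myhill–Nerode, count the distinguishable equivalence classes: 4 classes — one per longest suffix of the input that is a prefix of 'ccd' (lengths 0 through 3); only the length-3 class is accepting.
4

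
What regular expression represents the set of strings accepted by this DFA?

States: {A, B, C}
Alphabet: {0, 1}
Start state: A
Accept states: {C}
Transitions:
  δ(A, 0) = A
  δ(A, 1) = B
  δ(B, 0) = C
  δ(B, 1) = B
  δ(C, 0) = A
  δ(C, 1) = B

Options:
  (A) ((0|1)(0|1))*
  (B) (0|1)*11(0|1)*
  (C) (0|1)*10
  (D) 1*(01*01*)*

Check each option against the DFA on short strings; one disagreement eliminates an option:
  (A) ((0|1)(0|1))*: on ε the DFA stays in A and rejects (A ∉ Accept), but the regex matches it → eliminate
  (B) (0|1)*11(0|1)*: on '10' the DFA goes A → B → C and accepts (C ∈ Accept), but the regex does not match it → eliminate
  (C) (0|1)*10: agrees with the DFA on every string of length ≤ 6
  (D) 1*(01*01*)*: on ε the DFA stays in A and rejects (A ∉ Accept), but the regex matches it → eliminate
Only (C) is consistent with the DFA.
(C) (0|1)*10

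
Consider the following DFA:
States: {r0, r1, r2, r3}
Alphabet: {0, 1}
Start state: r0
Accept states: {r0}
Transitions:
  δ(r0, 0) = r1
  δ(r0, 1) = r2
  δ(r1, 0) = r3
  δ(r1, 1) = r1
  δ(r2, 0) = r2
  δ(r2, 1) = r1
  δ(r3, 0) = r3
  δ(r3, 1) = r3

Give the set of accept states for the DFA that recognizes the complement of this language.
Complement accept states = All states \ Original accept states
= {r0, r1, r2, r3} \ {r0}
{r1, r2, r3}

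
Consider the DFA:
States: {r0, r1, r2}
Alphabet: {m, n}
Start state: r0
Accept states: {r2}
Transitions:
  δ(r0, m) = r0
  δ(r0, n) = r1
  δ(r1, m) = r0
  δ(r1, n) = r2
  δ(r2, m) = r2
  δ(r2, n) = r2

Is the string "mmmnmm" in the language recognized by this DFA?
Processing string "mmmnmm":
  r0 --m--> r0
  r0 --m--> r0
  r0 --m--> r0
  r0 --n--> r1
  r1 --m--> r0
  r0 --m--> r0
Final state: r0
Accept states: {r2}
No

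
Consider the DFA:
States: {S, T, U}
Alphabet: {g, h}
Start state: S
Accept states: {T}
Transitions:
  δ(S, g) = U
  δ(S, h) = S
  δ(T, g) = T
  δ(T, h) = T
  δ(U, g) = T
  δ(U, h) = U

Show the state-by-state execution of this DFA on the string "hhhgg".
read 'h': S → S
  read 'h': S → S
  read 'h': S → S
  read 'g': S → U
  read 'g': U → T
S -> S -> S -> S -> U -> T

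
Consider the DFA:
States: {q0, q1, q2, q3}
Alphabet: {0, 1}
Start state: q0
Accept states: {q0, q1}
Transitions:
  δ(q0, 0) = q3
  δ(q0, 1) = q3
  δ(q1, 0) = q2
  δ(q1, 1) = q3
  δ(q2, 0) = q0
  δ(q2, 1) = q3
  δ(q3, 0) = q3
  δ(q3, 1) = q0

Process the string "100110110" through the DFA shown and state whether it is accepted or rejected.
Processing string "100110110":
  q0 --1--> q3
  q3 --0--> q3
  q3 --0--> q3
  q3 --1--> q0
  q0 --1--> q3
  q3 --0--> q3
  q3 --1--> q0
  q0 --1--> q3
  q3 --0--> q3
Final state: q3
Accept states: {q0, q1}
No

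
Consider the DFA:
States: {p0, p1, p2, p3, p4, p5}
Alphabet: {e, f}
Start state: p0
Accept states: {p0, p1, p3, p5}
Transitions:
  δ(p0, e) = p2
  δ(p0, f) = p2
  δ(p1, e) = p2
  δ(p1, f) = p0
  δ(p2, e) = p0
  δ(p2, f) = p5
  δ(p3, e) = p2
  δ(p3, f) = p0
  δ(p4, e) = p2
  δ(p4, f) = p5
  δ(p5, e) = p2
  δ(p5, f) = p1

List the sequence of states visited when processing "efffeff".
read 'e': p0 → p2
  read 'f': p2 → p5
  read 'f': p5 → p1
  read 'f': p1 → p0
  read 'e': p0 → p2
  read 'f': p2 → p5
  read 'f': p5 → p1
p0 -> p2 -> p5 -> p1 -> p0 -> p2 -> p5 -> p1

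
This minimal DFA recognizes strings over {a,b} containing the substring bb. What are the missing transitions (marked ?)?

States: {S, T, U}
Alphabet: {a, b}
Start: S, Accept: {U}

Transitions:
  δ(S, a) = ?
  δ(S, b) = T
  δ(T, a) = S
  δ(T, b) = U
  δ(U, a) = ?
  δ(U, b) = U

From the language and accept set, identify what each state tracks — S: no progress toward bb; T: one trailing b; U: substring bb seen.
Each missing δ(q, a) is the state matching the new tracked value after reading a.
δ(S, a) = S; δ(U, a) = U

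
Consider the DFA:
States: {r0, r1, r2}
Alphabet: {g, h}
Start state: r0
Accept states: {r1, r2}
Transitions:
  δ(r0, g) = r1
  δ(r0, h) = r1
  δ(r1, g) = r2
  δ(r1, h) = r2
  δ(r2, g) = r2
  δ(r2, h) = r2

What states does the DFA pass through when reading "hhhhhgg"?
read 'h': r0 → r1
  read 'h': r1 → r2
  read 'h': r2 → r2
  read 'h': r2 → r2
  read 'h': r2 → r2
  read 'g': r2 → r2
  read 'g': r2 → r2
r0 -> r1 -> r2 -> r2 -> r2 -> r2 -> r2 -> r2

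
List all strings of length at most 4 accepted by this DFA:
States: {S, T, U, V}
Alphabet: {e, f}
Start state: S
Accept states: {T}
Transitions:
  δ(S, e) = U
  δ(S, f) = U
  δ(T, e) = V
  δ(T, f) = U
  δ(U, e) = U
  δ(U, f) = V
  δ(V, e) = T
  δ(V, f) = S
efe, ffe, eefe, fefe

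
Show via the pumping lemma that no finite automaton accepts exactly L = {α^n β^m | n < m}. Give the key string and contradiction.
Assume L is regular with pumping length p. Idea: pumping up the α-block makes the α-count reach the β-count.
Choose s = α^p β^(p+1) ∈ L. By the pumping lemma, s = xyz with |xy| ≤ p, |y| > 0, so y = α^k with k ≥ 1. Then xy²z = α^(p+k) β^(p+1). Since p+k ≥ p+1, the number of α's is no longer strictly less than the number of β's, so xy²z ∉ L.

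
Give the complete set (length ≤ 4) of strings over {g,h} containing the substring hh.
hh, ghh, hhg, hhh, gghh, ghhg, ghhh, hghh, hhgg, hhgh, hhhg, hhhh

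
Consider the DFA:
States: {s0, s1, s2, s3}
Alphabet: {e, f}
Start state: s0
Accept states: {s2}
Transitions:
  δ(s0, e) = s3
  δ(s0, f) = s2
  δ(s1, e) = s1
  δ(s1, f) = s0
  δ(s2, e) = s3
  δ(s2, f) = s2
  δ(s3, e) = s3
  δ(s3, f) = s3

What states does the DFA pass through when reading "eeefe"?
read 'e': s0 → s3
  read 'e': s3 → s3
  read 'e': s3 → s3
  read 'f': s3 → s3
  read 'e': s3 → s3
s0 -> s3 -> s3 -> s3 -> s3 -> s3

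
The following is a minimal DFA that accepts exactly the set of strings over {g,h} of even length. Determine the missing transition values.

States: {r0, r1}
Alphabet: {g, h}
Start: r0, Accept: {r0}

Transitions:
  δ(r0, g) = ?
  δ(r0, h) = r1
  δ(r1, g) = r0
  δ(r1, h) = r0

From the language and accept set, identify what each state tracks — r0: even length so far; r1: odd length so far.
Each missing δ(q, a) is the state matching the new tracked value after reading a.
δ(r0, g) = r1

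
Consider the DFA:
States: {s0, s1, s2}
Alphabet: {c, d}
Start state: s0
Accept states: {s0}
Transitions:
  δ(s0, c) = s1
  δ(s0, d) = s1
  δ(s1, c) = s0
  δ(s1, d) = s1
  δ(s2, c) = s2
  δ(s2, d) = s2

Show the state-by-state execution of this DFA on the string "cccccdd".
read 'c': s0 → s1
  read 'c': s1 → s0
  read 'c': s0 → s1
  read 'c': s1 → s0
  read 'c': s0 → s1
  read 'd': s1 → s1
  read 'd': s1 → s1
s0 -> s1 -> s0 -> s1 -> s0 -> s1 -> s1 -> s1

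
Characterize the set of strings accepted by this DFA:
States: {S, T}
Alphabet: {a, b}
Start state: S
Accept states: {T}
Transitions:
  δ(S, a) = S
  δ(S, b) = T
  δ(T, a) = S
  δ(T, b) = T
Testing a few strings:
  'ab' → accept
  'b' → accept
  'bba' → reject
  'a' → reject
State roles: S=last symbol not b; T=last symbol is b
All strings over {a,b} ending with b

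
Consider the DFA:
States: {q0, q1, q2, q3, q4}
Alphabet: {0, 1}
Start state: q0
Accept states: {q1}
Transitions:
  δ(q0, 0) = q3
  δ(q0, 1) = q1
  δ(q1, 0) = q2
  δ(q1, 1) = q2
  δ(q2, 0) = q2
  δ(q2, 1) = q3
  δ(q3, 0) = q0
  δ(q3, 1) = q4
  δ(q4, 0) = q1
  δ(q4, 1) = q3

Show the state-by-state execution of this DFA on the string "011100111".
read '0': q0 → q3
  read '1': q3 → q4
  read '1': q4 → q3
  read '1': q3 → q4
  read '0': q4 → q1
  read '0': q1 → q2
  read '1': q2 → q3
  read '1': q3 → q4
  read '1': q4 → q3
q0 -> q3 -> q4 -> q3 -> q4 -> q1 -> q2 -> q3 -> q4 -> q3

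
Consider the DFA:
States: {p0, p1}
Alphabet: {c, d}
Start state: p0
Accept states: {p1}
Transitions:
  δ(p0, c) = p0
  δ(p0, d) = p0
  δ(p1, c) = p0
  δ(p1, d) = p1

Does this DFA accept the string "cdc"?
Processing string "cdc":
  p0 --c--> p0
  p0 --d--> p0
  p0 --c--> p0
Final state: p0
Accept states: {p1}
No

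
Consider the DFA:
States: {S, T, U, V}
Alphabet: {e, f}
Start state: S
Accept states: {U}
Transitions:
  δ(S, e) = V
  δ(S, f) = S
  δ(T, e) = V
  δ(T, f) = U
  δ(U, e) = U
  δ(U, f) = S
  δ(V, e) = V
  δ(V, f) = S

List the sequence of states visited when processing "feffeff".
read 'f': S → S
  read 'e': S → V
  read 'f': V → S
  read 'f': S → S
  read 'e': S → V
  read 'f': V → S
  read 'f': S → S
S -> S -> V -> S -> S -> V -> S -> S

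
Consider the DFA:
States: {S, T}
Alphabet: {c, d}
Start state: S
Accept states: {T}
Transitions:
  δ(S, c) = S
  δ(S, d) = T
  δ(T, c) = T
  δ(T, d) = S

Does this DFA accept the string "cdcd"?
Processing string "cdcd":
  S --c--> S
  S --d--> T
  T --c--> T
  T --d--> S
Final state: S
Accept states: {T}
No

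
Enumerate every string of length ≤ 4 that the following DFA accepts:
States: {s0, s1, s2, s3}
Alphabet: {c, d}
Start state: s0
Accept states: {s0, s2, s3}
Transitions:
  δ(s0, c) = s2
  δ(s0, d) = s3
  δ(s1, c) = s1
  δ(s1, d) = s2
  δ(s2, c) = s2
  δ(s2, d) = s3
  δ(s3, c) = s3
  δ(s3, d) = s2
ε, c, d, cc, cd, dc, dd, ccc, ccd, cdc, cdd, dcc, dcd, ddc, ddd, cccc, cccd, ccdc, ccdd, cdcc, cdcd, cddc, cddd, dccc, dccd, dcdc, dcdd, ddcc, ddcd, dddc, dddd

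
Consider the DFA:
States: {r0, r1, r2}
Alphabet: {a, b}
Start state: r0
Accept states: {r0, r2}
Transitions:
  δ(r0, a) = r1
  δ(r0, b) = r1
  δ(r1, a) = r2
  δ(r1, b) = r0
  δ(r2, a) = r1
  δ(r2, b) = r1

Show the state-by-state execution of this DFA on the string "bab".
read 'b': r0 → r1
  read 'a': r1 → r2
  read 'b': r2 → r1
r0 -> r1 -> r2 -> r1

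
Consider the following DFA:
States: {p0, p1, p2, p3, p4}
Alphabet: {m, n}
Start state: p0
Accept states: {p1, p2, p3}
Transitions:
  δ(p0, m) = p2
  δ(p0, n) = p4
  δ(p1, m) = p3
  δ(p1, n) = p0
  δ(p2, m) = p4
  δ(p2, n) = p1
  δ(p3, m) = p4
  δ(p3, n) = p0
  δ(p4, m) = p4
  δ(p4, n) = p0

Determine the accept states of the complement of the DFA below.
Complement accept states = All states \ Original accept states
= {p0, p1, p2, p3, p4} \ {p1, p2, p3}
{p0, p4}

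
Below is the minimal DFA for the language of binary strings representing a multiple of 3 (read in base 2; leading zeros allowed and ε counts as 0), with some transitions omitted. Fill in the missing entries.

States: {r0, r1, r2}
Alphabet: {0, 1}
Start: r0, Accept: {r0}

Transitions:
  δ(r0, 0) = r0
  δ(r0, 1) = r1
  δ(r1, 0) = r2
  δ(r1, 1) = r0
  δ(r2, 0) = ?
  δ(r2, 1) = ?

From the language and accept set, identify what each state tracks — r0: value ≡ 0 (mod 3); r1: value ≡ 1 (mod 3); r2: value ≡ 2 (mod 3).
Each missing δ(q, a) is the state matching the new tracked value after reading a.
δ(r2, 0) = r1; δ(r2, 1) = r2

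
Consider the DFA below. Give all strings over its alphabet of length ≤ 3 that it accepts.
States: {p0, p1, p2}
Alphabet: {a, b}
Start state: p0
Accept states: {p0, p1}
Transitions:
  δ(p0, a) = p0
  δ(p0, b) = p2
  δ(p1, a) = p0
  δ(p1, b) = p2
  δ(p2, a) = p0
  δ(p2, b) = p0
ε, a, aa, ba, bb, aaa, aba, abb, baa, bba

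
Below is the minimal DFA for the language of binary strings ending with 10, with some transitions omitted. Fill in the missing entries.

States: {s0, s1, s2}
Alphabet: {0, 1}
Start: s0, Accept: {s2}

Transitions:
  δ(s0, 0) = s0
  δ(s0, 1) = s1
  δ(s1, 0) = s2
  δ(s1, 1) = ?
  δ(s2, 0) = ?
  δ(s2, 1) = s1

From the language and accept set, identify what each state tracks — s0: no suffix match; s1: one trailing 1; s2: suffix is 10.
Each missing δ(q, a) is the state matching the new tracked value after reading a.
δ(s1, 1) = s1; δ(s2, 0) = s0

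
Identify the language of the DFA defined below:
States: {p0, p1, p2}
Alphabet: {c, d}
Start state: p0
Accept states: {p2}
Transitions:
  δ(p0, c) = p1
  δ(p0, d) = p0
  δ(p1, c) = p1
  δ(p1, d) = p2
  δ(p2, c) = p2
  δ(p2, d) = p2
Testing a few strings:
  'dd' → reject
  'cc' → reject
  'dcc' → reject
  'ddd' → reject
State roles: p0=no c seen yet; p1=seen a c, waiting for d; p2=substring cd seen
All strings over {c,d} containing the substring cd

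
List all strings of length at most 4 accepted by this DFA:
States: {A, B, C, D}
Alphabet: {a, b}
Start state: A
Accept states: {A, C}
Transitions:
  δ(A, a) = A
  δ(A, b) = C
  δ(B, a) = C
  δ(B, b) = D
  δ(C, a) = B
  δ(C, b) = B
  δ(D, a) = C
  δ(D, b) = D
ε, a, b, aa, ab, aaa, aab, baa, bba, aaaa, aaab, abaa, abba, baba, bbba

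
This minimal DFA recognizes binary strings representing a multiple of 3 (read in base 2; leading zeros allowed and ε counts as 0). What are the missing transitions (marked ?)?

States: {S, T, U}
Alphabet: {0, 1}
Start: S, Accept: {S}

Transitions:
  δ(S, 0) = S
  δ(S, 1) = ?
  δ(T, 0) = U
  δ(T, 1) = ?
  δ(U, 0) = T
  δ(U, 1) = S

From the language and accept set, identify what each state tracks — S: value ≡ 0 (mod 3); T: value ≡ 2 (mod 3); U: value ≡ 1 (mod 3).
Each missing δ(q, a) is the state matching the new tracked value after reading a.
δ(S, 1) = U; δ(T, 1) = T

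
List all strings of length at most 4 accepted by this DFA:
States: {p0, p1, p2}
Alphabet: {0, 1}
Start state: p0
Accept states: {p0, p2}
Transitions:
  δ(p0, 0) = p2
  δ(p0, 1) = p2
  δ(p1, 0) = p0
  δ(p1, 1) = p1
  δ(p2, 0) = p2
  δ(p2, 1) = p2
ε, 0, 1, 00, 01, 10, 11, 000, 001, 010, 011, 100, 101, 110, 111, 0000, 0001, 0010, 0011, 0100, 0101, 0110, 0111, 1000, 1001, 1010, 1011, 1100, 1101, 1110, 1111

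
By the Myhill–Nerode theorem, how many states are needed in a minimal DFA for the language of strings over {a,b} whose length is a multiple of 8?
By Myhill–Nerode, count the distinguishable equivalence classes: 8 classes — one per residue of the length mod 8; class i is distinguished from class j by any string of length (8 − i) mod 8.
8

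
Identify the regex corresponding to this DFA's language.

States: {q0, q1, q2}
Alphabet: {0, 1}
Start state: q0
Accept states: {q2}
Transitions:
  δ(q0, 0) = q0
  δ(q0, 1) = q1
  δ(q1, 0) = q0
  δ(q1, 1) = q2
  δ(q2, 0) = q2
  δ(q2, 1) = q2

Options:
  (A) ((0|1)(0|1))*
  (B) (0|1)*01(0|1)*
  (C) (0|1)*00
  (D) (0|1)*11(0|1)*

Check each option against the DFA on short strings; one disagreement eliminates an option:
  (A) ((0|1)(0|1))*: on ε the DFA stays in q0 and rejects (q0 ∉ Accept), but the regex matches it → eliminate
  (B) (0|1)*01(0|1)*: on '01' the DFA goes q0 → q0 → q1 and rejects (q1 ∉ Accept), but the regex matches it → eliminate
  (C) (0|1)*00: on '00' the DFA goes q0 → q0 → q0 and rejects (q0 ∉ Accept), but the regex matches it → eliminate
  (D) (0|1)*11(0|1)*: agrees with the DFA on every string of length ≤ 6
Only (D) is consistent with the DFA.
(D) (0|1)*11(0|1)*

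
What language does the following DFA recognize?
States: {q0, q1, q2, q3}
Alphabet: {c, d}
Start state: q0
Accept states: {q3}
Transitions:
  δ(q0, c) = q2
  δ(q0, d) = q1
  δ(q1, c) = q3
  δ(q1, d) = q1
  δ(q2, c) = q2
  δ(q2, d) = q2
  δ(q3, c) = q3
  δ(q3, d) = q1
Testing a few strings:
  'cd' → reject
  'ccc' → reject
  'cdd' → reject
  'd' → reject
State roles: q0=no input read; q1=started with d, last symbol d; q2=started with c (dead); q3=started with d, last symbol c
All strings over {c,d} that start with d and end with c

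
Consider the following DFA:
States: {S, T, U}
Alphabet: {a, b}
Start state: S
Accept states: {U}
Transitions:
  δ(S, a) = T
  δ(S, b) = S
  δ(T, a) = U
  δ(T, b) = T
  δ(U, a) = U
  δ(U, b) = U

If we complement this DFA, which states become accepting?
Complement accept states = All states \ Original accept states
= {S, T, U} \ {U}
{S, T}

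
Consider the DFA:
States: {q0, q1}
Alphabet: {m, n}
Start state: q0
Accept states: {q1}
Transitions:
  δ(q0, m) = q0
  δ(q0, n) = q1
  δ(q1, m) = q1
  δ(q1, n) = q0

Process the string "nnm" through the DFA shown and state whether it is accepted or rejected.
Processing string "nnm":
  q0 --n--> q1
  q1 --n--> q0
  q0 --m--> q0
Final state: q0
Accept states: {q1}
No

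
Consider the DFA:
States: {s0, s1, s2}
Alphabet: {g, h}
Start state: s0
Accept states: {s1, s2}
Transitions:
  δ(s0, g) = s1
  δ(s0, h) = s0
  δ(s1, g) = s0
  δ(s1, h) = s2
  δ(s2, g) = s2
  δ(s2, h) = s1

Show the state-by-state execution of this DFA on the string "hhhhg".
read 'h': s0 → s0
  read 'h': s0 → s0
  read 'h': s0 → s0
  read 'h': s0 → s0
  read 'g': s0 → s1
s0 -> s0 -> s0 -> s0 -> s0 -> s1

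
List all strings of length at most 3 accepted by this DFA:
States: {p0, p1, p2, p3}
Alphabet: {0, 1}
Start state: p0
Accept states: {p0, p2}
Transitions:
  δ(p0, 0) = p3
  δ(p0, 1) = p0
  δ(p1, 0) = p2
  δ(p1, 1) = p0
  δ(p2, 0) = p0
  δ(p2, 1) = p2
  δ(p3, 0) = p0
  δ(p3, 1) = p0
ε, 1, 00, 01, 11, 001, 011, 100, 101, 111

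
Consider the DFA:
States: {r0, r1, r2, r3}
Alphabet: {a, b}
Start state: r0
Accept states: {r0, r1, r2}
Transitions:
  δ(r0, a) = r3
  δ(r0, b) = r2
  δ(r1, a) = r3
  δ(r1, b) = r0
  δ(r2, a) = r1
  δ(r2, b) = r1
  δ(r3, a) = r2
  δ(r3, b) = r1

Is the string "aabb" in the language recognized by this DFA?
Processing string "aabb":
  r0 --a--> r3
  r3 --a--> r2
  r2 --b--> r1
  r1 --b--> r0
Final state: r0
Accept states: {r0, r1, r2}
Yes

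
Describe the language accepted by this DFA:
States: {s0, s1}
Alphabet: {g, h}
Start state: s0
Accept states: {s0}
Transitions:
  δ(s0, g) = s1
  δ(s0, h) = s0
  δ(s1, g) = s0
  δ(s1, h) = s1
Testing a few strings:
  'h' → accept
  'ghg' → accept
  'hgg' → accept
  'hg' → reject
State roles: s0=even number of g's so far; s1=odd number of g's so far
All strings over {g,h} with an even number of g's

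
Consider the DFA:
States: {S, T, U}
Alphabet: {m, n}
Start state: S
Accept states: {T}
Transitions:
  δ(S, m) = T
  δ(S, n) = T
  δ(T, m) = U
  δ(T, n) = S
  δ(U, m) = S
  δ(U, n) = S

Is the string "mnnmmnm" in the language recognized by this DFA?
Processing string "mnnmmnm":
  S --m--> T
  T --n--> S
  S --n--> T
  T --m--> U
  U --m--> S
  S --n--> T
  T --m--> U
Final state: U
Accept states: {T}
No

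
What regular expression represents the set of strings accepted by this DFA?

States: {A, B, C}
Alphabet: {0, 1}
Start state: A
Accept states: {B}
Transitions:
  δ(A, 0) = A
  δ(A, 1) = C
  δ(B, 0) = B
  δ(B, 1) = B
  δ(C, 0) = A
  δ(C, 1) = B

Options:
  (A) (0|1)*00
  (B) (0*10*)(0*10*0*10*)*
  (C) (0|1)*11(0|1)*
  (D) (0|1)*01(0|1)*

Check each option against the DFA on short strings; one disagreement eliminates an option:
  (A) (0|1)*00: on '00' the DFA goes A → A → A and rejects (A ∉ Accept), but the regex matches it → eliminate
  (B) (0*10*)(0*10*0*10*)*: on '1' the DFA goes A → C and rejects (C ∉ Accept), but the regex matches it → eliminate
  (C) (0|1)*11(0|1)*: agrees with the DFA on every string of length ≤ 6
  (D) (0|1)*01(0|1)*: on '01' the DFA goes A → A → C and rejects (C ∉ Accept), but the regex matches it → eliminate
Only (C) is consistent with the DFA.
(C) (0|1)*11(0|1)*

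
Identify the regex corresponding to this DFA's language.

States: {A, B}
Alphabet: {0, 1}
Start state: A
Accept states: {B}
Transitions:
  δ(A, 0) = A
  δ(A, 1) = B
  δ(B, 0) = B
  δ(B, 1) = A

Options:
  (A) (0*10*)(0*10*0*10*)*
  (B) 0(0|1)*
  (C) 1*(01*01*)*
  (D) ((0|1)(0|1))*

Check each option against the DFA on short strings; one disagreement eliminates an option:
  (A) (0*10*)(0*10*0*10*)*: agrees with the DFA on every string of length ≤ 6
  (B) 0(0|1)*: on '0' the DFA goes A → A and rejects (A ∉ Accept), but the regex matches it → eliminate
  (C) 1*(01*01*)*: on ε the DFA stays in A and rejects (A ∉ Accept), but the regex matches it → eliminate
  (D) ((0|1)(0|1))*: on ε the DFA stays in A and rejects (A ∉ Accept), but the regex matches it → eliminate
Only (A) is consistent with the DFA.
(A) (0*10*)(0*10*0*10*)*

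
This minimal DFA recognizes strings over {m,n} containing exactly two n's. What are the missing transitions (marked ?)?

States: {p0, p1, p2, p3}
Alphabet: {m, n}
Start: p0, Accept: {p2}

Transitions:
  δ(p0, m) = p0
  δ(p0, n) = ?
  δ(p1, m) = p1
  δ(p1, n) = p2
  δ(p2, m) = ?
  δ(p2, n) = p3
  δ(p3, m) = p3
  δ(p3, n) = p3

From the language and accept set, identify what each state tracks — p0: zero n's; p1: one n; p2: two n's; p3: ≥ three n's (dead).
Each missing δ(q, a) is the state matching the new tracked value after reading a.
δ(p0, n) = p1; δ(p2, m) = p2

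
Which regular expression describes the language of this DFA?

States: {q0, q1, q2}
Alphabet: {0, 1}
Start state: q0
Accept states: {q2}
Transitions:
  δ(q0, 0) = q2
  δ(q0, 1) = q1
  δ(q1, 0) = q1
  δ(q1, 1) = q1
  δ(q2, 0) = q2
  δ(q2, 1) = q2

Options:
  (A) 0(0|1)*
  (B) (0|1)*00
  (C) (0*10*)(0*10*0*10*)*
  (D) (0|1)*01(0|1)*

Check each option against the DFA on short strings; one disagreement eliminates an option:
  (A) 0(0|1)*: agrees with the DFA on every string of length ≤ 6
  (B) (0|1)*00: on '0' the DFA goes q0 → q2 and accepts (q2 ∈ Accept), but the regex does not match it → eliminate
  (C) (0*10*)(0*10*0*10*)*: on '0' the DFA goes q0 → q2 and accepts (q2 ∈ Accept), but the regex does not match it → eliminate
  (D) (0|1)*01(0|1)*: on '0' the DFA goes q0 → q2 and accepts (q2 ∈ Accept), but the regex does not match it → eliminate
Only (A) is consistent with the DFA.
(A) 0(0|1)*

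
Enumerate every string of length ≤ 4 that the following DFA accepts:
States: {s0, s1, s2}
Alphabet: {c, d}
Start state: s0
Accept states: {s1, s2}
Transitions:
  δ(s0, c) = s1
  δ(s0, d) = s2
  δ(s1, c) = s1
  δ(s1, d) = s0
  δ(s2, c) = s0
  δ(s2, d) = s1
c, d, cc, dd, ccc, cdc, cdd, dcc, dcd, ddc, cccc, ccdc, ccdd, cdcc, cddd, dccc, dcdd, ddcc, dddc, dddd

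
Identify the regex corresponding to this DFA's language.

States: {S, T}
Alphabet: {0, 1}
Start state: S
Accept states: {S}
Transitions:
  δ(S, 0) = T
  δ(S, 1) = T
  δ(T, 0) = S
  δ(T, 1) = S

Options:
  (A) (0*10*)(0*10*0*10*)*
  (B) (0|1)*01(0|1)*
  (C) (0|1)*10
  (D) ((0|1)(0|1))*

Check each option against the DFA on short strings; one disagreement eliminates an option:
  (A) (0*10*)(0*10*0*10*)*: on ε the DFA stays in S and accepts (S ∈ Accept), but the regex does not match it → eliminate
  (B) (0|1)*01(0|1)*: on ε the DFA stays in S and accepts (S ∈ Accept), but the regex does not match it → eliminate
  (C) (0|1)*10: on ε the DFA stays in S and accepts (S ∈ Accept), but the regex does not match it → eliminate
  (D) ((0|1)(0|1))*: agrees with the DFA on every string of length ≤ 6
Only (D) is consistent with the DFA.
(D) ((0|1)(0|1))*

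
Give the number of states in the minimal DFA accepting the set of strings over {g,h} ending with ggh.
By Myhill–Nerode, count the distinguishable equivalence classes: 4 classes — one per longest suffix of the input that is a prefix of 'ggh' (lengths 0 through 3); only the length-3 class is accepting.
4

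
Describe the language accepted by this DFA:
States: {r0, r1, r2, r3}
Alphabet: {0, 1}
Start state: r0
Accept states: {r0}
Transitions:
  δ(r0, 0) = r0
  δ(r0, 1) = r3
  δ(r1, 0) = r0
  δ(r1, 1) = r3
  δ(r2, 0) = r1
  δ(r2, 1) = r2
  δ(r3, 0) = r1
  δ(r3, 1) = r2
Testing a few strings:
  '0' → accept
  '001' → reject
  '10' → reject
  '110' → reject
State roles: r0=value ≡ 0 (mod 4); r1=value ≡ 2 (mod 4); r2=value ≡ 3 (mod 4); r3=value ≡ 1 (mod 4)
All binary strings representing a multiple of 4 (read in base 2; leading zeros allowed and ε counts as 0)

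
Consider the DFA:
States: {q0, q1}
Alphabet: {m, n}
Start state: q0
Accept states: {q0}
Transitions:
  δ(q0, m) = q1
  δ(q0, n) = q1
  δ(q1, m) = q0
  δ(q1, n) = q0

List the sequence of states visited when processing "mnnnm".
read 'm': q0 → q1
  read 'n': q1 → q0
  read 'n': q0 → q1
  read 'n': q1 → q0
  read 'm': q0 → q1
q0 -> q1 -> q0 -> q1 -> q0 -> q1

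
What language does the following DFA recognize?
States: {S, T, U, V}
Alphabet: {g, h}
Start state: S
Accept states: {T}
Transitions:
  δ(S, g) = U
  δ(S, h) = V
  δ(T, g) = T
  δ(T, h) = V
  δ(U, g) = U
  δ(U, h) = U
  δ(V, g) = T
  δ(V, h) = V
Testing a few strings:
  'hh' → reject
  'gghg' → reject
  'ghgg' → reject
  'gghh' → reject
State roles: S=no input read; T=started with h, last symbol g; U=started with g (dead); V=started with h, last symbol h
All strings over {g,h} that start with h and end with g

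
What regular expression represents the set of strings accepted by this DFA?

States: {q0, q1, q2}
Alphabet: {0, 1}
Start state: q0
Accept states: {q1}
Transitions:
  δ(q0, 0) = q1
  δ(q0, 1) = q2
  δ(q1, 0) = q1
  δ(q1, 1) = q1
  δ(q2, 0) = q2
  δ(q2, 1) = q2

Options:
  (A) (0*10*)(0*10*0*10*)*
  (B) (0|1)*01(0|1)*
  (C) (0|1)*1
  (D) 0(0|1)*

Check each option against the DFA on short strings; one disagreement eliminates an option:
  (A) (0*10*)(0*10*0*10*)*: on '0' the DFA goes q0 → q1 and accepts (q1 ∈ Accept), but the regex does not match it → eliminate
  (B) (0|1)*01(0|1)*: on '0' the DFA goes q0 → q1 and accepts (q1 ∈ Accept), but the regex does not match it → eliminate
  (C) (0|1)*1: on '0' the DFA goes q0 → q1 and accepts (q1 ∈ Accept), but the regex does not match it → eliminate
  (D) 0(0|1)*: agrees with the DFA on every string of length ≤ 6
Only (D) is consistent with the DFA.
(D) 0(0|1)*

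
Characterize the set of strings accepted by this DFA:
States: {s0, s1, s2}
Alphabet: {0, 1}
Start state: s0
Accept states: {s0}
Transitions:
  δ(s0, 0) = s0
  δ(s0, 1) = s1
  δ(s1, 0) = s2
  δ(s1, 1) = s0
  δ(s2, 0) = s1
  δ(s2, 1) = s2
Testing a few strings:
  '1011' → reject
  '1' → reject
  '00' → accept
  '0' → accept
State roles: s0=value ≡ 0 (mod 3); s1=value ≡ 1 (mod 3); s2=value ≡ 2 (mod 3)
All binary strings representing a multiple of 3 (read in base 2; leading zeros allowed and ε counts as 0)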